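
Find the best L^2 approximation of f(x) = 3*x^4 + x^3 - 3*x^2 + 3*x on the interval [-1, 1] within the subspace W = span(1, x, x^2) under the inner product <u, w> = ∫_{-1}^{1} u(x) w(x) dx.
g(x) = -3*x^2/7 + 18*x/5 - 9/35

The best approximation g ∈ W is the orthogonal projection of f onto W. Writing g = a_0 + a_1 x + a_2 x^2, the coefficients solve the normal equations G · a = b where
  G_{ij} = <φ_i, φ_j> and b_i = <f, φ_i>, with φ_0 = 1, φ_1 = x, φ_2 = x^2.
G =
  [2, 0, 2/3]
  [0, 2/3, 0]
  [2/3, 0, 2/5],
b = (-4/5, 12/5, -12/35).
Solving gives a_0 = -9/35, a_1 = 18/5, a_2 = -3/7, so
  g(x) = -3*x^2/7 + 18*x/5 - 9/35.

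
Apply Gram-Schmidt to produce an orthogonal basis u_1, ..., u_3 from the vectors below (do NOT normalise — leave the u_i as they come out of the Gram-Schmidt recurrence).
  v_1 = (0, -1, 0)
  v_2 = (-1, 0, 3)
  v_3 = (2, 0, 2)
Orthogonal basis:
  u_1 = (0, -1, 0)
  u_2 = (-1, 0, 3)
  u_3 = (12/5, 0, 4/5)

Apply the Gram-Schmidt recurrence
  u_1 = v_1
  u_i = v_i − Σ_{j<i} ((v_i · u_j) / (u_j · u_j)) · u_j.

Step by step this gives:
  u_1 = (0, -1, 0)
  u_2 = (-1, 0, 3)
  u_3 = (12/5, 0, 4/5)

Orthogonality check:
  u_2 · u_1 = 0 (should be 0)
  u_3 · u_1 = 0 (should be 0)
  u_3 · u_2 = 0 (should be 0)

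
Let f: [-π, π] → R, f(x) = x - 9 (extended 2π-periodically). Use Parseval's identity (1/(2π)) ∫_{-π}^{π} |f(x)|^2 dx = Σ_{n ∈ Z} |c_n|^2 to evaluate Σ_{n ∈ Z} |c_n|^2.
Σ |c_n|^2 = π^2/3 + 81

Expand and integrate term by term over [-π, π]:
  ∫ (x)^2 dx = 1·(2π^3/3); ∫ 2·1·(-9)·x dx = 0 (odd integrand); ∫ (-9)^2 dx = 81·2π.
So (1/(2π)) ∫_{-π}^{π} (x - 9)^2 dx = 1π^2/3 + 81 = π^2/3 + 81.
Parseval ⇒ Σ |c_n|^2 = π^2/3 + 81.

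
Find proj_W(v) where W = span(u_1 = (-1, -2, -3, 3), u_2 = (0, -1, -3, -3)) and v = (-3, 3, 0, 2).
proj_W(v) = (-75/433, 63/433, 414/433, 864/433)

Set up U = [u_1 | ... | u_2] ∈ R^(4×2). The projector onto W = col(U) is P = U (U^T U)^(-1) U^T.
Compute U^T U =
  [23, 2]
  [2, 19],
and U^T v = (3, -9).
Solve U^T U · c = U^T v for the coefficients: c = (75/433, -213/433). The projection is proj_W(v) = U c.
Check: (v - proj_W(v)) · u_1 = 0  (should be 0).
Check: (v - proj_W(v)) · u_2 = 0  (should be 0).
Result: proj_W(v) = (-75/433, 63/433, 414/433, 864/433).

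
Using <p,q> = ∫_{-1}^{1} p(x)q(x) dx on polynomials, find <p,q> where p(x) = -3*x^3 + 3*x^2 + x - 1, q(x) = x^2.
<p,q> = 8/15

Expand the product: p(x)·q(x) = -3*x^5 + 3*x^4 + x^3 - x^2.
∫_{-1}^{1} of each monomial x^k gives [2/(k+1) if k even, 0 if k odd]. Integrating term-by-term (or equivalently evaluating the antiderivative F(x) = -x^6/2 + 3*x^5/5 + x^4/4 - x^3/3 at the endpoints):
  F(1) − F(−1) = 1/60 − (-31/60) = 8/15.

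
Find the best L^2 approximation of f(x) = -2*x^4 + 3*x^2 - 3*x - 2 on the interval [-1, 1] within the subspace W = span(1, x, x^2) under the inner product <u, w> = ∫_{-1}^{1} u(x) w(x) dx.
g(x) = 9*x^2/7 - 3*x - 64/35

The best approximation g ∈ W is the orthogonal projection of f onto W. Writing g = a_0 + a_1 x + a_2 x^2, the coefficients solve the normal equations G · a = b where
  G_{ij} = <φ_i, φ_j> and b_i = <f, φ_i>, with φ_0 = 1, φ_1 = x, φ_2 = x^2.
G =
  [2, 0, 2/3]
  [0, 2/3, 0]
  [2/3, 0, 2/5],
b = (-14/5, -2, -74/105).
Solving gives a_0 = -64/35, a_1 = -3, a_2 = 9/7, so
  g(x) = 9*x^2/7 - 3*x - 64/35.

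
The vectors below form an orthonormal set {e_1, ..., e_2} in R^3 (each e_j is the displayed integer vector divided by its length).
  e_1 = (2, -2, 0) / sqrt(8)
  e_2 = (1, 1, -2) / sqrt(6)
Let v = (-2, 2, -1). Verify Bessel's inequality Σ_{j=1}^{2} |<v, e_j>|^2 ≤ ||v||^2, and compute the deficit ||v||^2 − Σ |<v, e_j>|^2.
Σ |<v, e_j>|^2 = 26/3; ||v||^2 = 9; deficit = 1/3

Write each e_j = u_j / sqrt(<u_j, u_j>) where u_j is the displayed integer vector. Then <v, e_j> = <v, u_j> / sqrt(<u_j, u_j>), so |<v, e_j>|^2 = <v, u_j>^2 / <u_j, u_j>.
Coefficients: <v, e_1> = -8/sqrt(8), <v, e_2> = 2/sqrt(6).
Square and sum: Σ |<v, e_j>|^2 = 26/3.
Compute ||v||^2 = v·v = 9.
Deficit = 9 − 26/3 = 1/3 ≥ 0, confirming Bessel's inequality. (The deficit equals ||v − Σ <v,e_j> e_j||^2, the squared distance from v to span{e_j}.)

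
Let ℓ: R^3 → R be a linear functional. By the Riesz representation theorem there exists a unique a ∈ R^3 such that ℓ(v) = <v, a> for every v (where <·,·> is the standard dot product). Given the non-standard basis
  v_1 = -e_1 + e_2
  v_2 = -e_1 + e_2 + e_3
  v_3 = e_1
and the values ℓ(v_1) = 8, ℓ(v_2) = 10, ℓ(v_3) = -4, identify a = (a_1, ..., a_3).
a = (-4, 4, 2)

Write a = (a_1, ..., a_3) in the standard basis. For each basis vector v_i, ℓ(v_i) = <v_i, a> is a linear equation in the a_j's. Collect the n equations into a matrix system V a = ℓ, where row i of V is v_i (expressed in the standard basis). Since V is invertible (lower-triangular with 1s on the diagonal, up to permutation), solve by back-substitution:
  V =
[[-1, 1, 0],
 [-1, 1, 1],
 [1, 0, 0]]
  V a = (8, 10, -4)
Solving gives a = (-4, 4, 2).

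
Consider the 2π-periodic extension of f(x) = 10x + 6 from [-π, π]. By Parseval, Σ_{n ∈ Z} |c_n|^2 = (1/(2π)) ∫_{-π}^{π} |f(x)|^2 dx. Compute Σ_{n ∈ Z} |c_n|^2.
Σ |c_n|^2 = 100π^2/3 + 36

Expand and integrate term by term over [-π, π]:
  ∫ (10x)^2 dx = 100·(2π^3/3); ∫ 2·10·(6)·x dx = 0 (odd integrand); ∫ 6^2 dx = 36·2π.
So (1/(2π)) ∫_{-π}^{π} (10x + 6)^2 dx = 100π^2/3 + 36 = 100π^2/3 + 36.
Parseval ⇒ Σ |c_n|^2 = 100π^2/3 + 36.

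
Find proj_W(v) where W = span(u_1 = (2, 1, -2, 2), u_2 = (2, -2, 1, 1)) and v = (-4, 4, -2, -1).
proj_W(v) = (-25/7, 4, -31/14, -23/14)

Set up U = [u_1 | ... | u_2] ∈ R^(4×2). The projector onto W = col(U) is P = U (U^T U)^(-1) U^T.
Compute U^T U =
  [13, 2]
  [2, 10],
and U^T v = (-2, -19).
Solve U^T U · c = U^T v for the coefficients: c = (1/7, -27/14). The projection is proj_W(v) = U c.
Check: (v - proj_W(v)) · u_1 = 0  (should be 0).
Check: (v - proj_W(v)) · u_2 = 0  (should be 0).
Result: proj_W(v) = (-25/7, 4, -31/14, -23/14).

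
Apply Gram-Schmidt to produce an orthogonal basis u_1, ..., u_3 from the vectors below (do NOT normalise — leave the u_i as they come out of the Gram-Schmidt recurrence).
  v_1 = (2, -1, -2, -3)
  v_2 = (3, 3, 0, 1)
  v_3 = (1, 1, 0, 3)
Orthogonal basis:
  u_1 = (2, -1, -2, -3)
  u_2 = (3, 3, 0, 1)
  u_3 = (80/171, -148/171, -8/9, 68/57)

Apply the Gram-Schmidt recurrence
  u_1 = v_1
  u_i = v_i − Σ_{j<i} ((v_i · u_j) / (u_j · u_j)) · u_j.

Step by step this gives:
  u_1 = (2, -1, -2, -3)
  u_2 = (3, 3, 0, 1)
  u_3 = (80/171, -148/171, -8/9, 68/57)

Orthogonality check:
  u_2 · u_1 = 0 (should be 0)
  u_3 · u_1 = 0 (should be 0)
  u_3 · u_2 = 0 (should be 0)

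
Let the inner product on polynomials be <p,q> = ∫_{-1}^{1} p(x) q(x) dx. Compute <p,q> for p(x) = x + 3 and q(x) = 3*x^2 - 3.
<p,q> = -12

Expand the product: p(x)·q(x) = 3*x^3 + 9*x^2 - 3*x - 9.
∫_{-1}^{1} of each monomial x^k gives [2/(k+1) if k even, 0 if k odd]. Integrating term-by-term (or equivalently evaluating the antiderivative F(x) = 3*x^4/4 + 3*x^3 - 3*x^2/2 - 9*x at the endpoints):
  F(1) − F(−1) = -27/4 − (21/4) = -12.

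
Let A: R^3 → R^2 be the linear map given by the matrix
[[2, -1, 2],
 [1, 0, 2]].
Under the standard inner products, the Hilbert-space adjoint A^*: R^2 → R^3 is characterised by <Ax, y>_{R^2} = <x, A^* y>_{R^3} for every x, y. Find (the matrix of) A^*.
A^* = A^T =
[[2, 1],
 [-1, 0],
 [2, 2]]

For real matrices with standard dot products, the defining identity <Ax, y> = <x, A^* y> gives (Ax)^T y = x^T (A^*) y, i.e. x^T A^T y = x^T (A^*) y. Since this holds for all x, y, we must have A^* = A^T. Therefore
A^* =
[[2, 1],
 [-1, 0],
 [2, 2]].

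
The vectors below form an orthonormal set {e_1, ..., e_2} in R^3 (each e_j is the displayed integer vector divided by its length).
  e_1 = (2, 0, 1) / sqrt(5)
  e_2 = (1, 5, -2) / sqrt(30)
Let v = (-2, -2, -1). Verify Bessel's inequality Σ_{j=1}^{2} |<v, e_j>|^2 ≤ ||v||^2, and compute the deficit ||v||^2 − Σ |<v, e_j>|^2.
Σ |<v, e_j>|^2 = 25/3; ||v||^2 = 9; deficit = 2/3

Write each e_j = u_j / sqrt(<u_j, u_j>) where u_j is the displayed integer vector. Then <v, e_j> = <v, u_j> / sqrt(<u_j, u_j>), so |<v, e_j>|^2 = <v, u_j>^2 / <u_j, u_j>.
Coefficients: <v, e_1> = -5/sqrt(5), <v, e_2> = -10/sqrt(30).
Square and sum: Σ |<v, e_j>|^2 = 25/3.
Compute ||v||^2 = v·v = 9.
Deficit = 9 − 25/3 = 2/3 ≥ 0, confirming Bessel's inequality. (The deficit equals ||v − Σ <v,e_j> e_j||^2, the squared distance from v to span{e_j}.)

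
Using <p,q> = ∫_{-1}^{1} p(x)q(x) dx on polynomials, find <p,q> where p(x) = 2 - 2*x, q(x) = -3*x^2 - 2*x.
<p,q> = -4/3

Expand the product: p(x)·q(x) = 6*x^3 - 2*x^2 - 4*x.
∫_{-1}^{1} of each monomial x^k gives [2/(k+1) if k even, 0 if k odd]. Integrating term-by-term (or equivalently evaluating the antiderivative F(x) = 3*x^4/2 - 2*x^3/3 - 2*x^2 at the endpoints):
  F(1) − F(−1) = -7/6 − (1/6) = -4/3.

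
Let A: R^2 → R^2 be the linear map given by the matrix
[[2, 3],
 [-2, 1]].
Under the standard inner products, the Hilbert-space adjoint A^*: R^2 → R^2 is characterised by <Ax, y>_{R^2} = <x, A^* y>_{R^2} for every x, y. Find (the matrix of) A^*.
A^* = A^T =
[[2, -2],
 [3, 1]]

For real matrices with standard dot products, the defining identity <Ax, y> = <x, A^* y> gives (Ax)^T y = x^T (A^*) y, i.e. x^T A^T y = x^T (A^*) y. Since this holds for all x, y, we must have A^* = A^T. Therefore
A^* =
[[2, -2],
 [3, 1]].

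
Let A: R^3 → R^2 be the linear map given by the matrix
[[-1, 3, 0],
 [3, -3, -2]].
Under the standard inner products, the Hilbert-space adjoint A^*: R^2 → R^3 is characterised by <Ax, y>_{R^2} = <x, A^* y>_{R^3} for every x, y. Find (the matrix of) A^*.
A^* = A^T =
[[-1, 3],
 [3, -3],
 [0, -2]]

For real matrices with standard dot products, the defining identity <Ax, y> = <x, A^* y> gives (Ax)^T y = x^T (A^*) y, i.e. x^T A^T y = x^T (A^*) y. Since this holds for all x, y, we must have A^* = A^T. Therefore
A^* =
[[-1, 3],
 [3, -3],
 [0, -2]].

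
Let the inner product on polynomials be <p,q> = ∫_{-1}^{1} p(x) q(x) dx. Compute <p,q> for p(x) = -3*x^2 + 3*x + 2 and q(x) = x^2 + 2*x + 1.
<p,q> = 92/15

Expand the product: p(x)·q(x) = -3*x^4 - 3*x^3 + 5*x^2 + 7*x + 2.
∫_{-1}^{1} of each monomial x^k gives [2/(k+1) if k even, 0 if k odd]. Integrating term-by-term (or equivalently evaluating the antiderivative F(x) = -3*x^5/5 - 3*x^4/4 + 5*x^3/3 + 7*x^2/2 + 2*x at the endpoints):
  F(1) − F(−1) = 349/60 − (-19/60) = 92/15.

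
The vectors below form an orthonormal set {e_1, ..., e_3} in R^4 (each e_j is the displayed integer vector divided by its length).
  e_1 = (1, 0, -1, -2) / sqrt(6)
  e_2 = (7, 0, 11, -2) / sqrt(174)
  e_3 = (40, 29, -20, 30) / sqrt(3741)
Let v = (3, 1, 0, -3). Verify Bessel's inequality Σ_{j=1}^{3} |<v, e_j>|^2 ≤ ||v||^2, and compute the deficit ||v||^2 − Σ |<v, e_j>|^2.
Σ |<v, e_j>|^2 = 2402/129; ||v||^2 = 19; deficit = 49/129

Write each e_j = u_j / sqrt(<u_j, u_j>) where u_j is the displayed integer vector. Then <v, e_j> = <v, u_j> / sqrt(<u_j, u_j>), so |<v, e_j>|^2 = <v, u_j>^2 / <u_j, u_j>.
Coefficients: <v, e_1> = 9/sqrt(6), <v, e_2> = 27/sqrt(174), <v, e_3> = 59/sqrt(3741).
Square and sum: Σ |<v, e_j>|^2 = 2402/129.
Compute ||v||^2 = v·v = 19.
Deficit = 19 − 2402/129 = 49/129 ≥ 0, confirming Bessel's inequality. (The deficit equals ||v − Σ <v,e_j> e_j||^2, the squared distance from v to span{e_j}.)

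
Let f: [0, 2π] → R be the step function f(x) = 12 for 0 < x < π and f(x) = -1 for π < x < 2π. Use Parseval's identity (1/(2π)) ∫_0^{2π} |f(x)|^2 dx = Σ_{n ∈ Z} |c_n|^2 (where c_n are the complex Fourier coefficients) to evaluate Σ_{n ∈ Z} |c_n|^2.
Σ |c_n|^2 = 145/2

Parseval equates the L^2 energy of f (normalised by 1/(2π)) with the ℓ^2 sum of its Fourier coefficients: (1/(2π)) ∫_0^{2π} |f|^2 = Σ |c_n|^2.
Compute the left side: (1/(2π)) [∫_0^π 12^2 dx + ∫_π^{2π} (-1)^2 dx] = (1/(2π)) · (144π + 1π) = (144 + 1)/2 = 145/2.
So Σ_{n ∈ Z} |c_n|^2 = 145/2.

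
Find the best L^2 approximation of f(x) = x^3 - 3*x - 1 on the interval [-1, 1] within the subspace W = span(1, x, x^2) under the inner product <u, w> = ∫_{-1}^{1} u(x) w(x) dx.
g(x) = -12*x/5 - 1

The best approximation g ∈ W is the orthogonal projection of f onto W. Writing g = a_0 + a_1 x + a_2 x^2, the coefficients solve the normal equations G · a = b where
  G_{ij} = <φ_i, φ_j> and b_i = <f, φ_i>, with φ_0 = 1, φ_1 = x, φ_2 = x^2.
G =
  [2, 0, 2/3]
  [0, 2/3, 0]
  [2/3, 0, 2/5],
b = (-2, -8/5, -2/3).
Solving gives a_0 = -1, a_1 = -12/5, a_2 = 0, so
  g(x) = -12*x/5 - 1.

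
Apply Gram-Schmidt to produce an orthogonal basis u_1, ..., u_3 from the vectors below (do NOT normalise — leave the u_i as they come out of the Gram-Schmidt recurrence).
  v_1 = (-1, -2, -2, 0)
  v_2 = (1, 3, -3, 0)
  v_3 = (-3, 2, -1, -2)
Orthogonal basis:
  u_1 = (-1, -2, -2, 0)
  u_2 = (8/9, 25/9, -29/9, 0)
  u_3 = (-54/17, 45/34, 9/34, -2)

Apply the Gram-Schmidt recurrence
  u_1 = v_1
  u_i = v_i − Σ_{j<i} ((v_i · u_j) / (u_j · u_j)) · u_j.

Step by step this gives:
  u_1 = (-1, -2, -2, 0)
  u_2 = (8/9, 25/9, -29/9, 0)
  u_3 = (-54/17, 45/34, 9/34, -2)

Orthogonality check:
  u_2 · u_1 = 0 (should be 0)
  u_3 · u_1 = 0 (should be 0)
  u_3 · u_2 = 0 (should be 0)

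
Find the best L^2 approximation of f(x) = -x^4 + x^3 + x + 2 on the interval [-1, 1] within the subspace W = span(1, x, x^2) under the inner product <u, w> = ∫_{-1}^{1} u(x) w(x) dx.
g(x) = -6*x^2/7 + 8*x/5 + 73/35

The best approximation g ∈ W is the orthogonal projection of f onto W. Writing g = a_0 + a_1 x + a_2 x^2, the coefficients solve the normal equations G · a = b where
  G_{ij} = <φ_i, φ_j> and b_i = <f, φ_i>, with φ_0 = 1, φ_1 = x, φ_2 = x^2.
G =
  [2, 0, 2/3]
  [0, 2/3, 0]
  [2/3, 0, 2/5],
b = (18/5, 16/15, 22/21).
Solving gives a_0 = 73/35, a_1 = 8/5, a_2 = -6/7, so
  g(x) = -6*x^2/7 + 8*x/5 + 73/35.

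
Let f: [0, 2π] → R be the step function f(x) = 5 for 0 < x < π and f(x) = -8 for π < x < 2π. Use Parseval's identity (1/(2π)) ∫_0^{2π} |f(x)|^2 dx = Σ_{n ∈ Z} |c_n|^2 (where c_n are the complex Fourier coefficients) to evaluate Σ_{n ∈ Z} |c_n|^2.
Σ |c_n|^2 = 89/2

Parseval equates the L^2 energy of f (normalised by 1/(2π)) with the ℓ^2 sum of its Fourier coefficients: (1/(2π)) ∫_0^{2π} |f|^2 = Σ |c_n|^2.
Compute the left side: (1/(2π)) [∫_0^π 5^2 dx + ∫_π^{2π} (-8)^2 dx] = (1/(2π)) · (25π + 64π) = (25 + 64)/2 = 89/2.
So Σ_{n ∈ Z} |c_n|^2 = 89/2.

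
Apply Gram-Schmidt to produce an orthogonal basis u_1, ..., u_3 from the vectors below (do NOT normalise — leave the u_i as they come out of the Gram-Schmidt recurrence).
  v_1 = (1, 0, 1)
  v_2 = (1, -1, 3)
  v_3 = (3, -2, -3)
Orthogonal basis:
  u_1 = (1, 0, 1)
  u_2 = (-1, -1, 1)
  u_3 = (5/3, -10/3, -5/3)

Apply the Gram-Schmidt recurrence
  u_1 = v_1
  u_i = v_i − Σ_{j<i} ((v_i · u_j) / (u_j · u_j)) · u_j.

Step by step this gives:
  u_1 = (1, 0, 1)
  u_2 = (-1, -1, 1)
  u_3 = (5/3, -10/3, -5/3)

Orthogonality check:
  u_2 · u_1 = 0 (should be 0)
  u_3 · u_1 = 0 (should be 0)
  u_3 · u_2 = 0 (should be 0)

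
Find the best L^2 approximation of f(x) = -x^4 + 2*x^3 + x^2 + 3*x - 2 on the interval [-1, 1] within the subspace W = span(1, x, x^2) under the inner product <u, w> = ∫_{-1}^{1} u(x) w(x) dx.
g(x) = x^2/7 + 21*x/5 - 67/35

The best approximation g ∈ W is the orthogonal projection of f onto W. Writing g = a_0 + a_1 x + a_2 x^2, the coefficients solve the normal equations G · a = b where
  G_{ij} = <φ_i, φ_j> and b_i = <f, φ_i>, with φ_0 = 1, φ_1 = x, φ_2 = x^2.
G =
  [2, 0, 2/3]
  [0, 2/3, 0]
  [2/3, 0, 2/5],
b = (-56/15, 14/5, -128/105).
Solving gives a_0 = -67/35, a_1 = 21/5, a_2 = 1/7, so
  g(x) = x^2/7 + 21*x/5 - 67/35.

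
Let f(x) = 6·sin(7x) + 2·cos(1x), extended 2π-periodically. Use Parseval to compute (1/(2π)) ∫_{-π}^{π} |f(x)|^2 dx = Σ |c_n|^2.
Σ |c_n|^2 = 20

Expand |f|^2 and use orthogonality of {sin(nx), cos(mx)} on [-π, π]:
  ∫_{-π}^{π} sin(nx)^2 dx = π, ∫ cos(mx)^2 dx = π, and cross terms integrate to 0.
So ∫_{-π}^{π} f(x)^2 dx = 6^2 · π + 2^2 · π = (36 + 4)π.
Divide by 2π: (36 + 4)/2 = 20.
By Parseval, this equals Σ |c_n|^2.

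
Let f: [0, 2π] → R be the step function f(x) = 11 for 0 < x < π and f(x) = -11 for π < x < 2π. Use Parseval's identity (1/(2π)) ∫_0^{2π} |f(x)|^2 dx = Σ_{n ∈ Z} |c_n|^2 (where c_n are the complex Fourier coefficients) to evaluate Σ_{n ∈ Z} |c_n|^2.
Σ |c_n|^2 = 121

Parseval equates the L^2 energy of f (normalised by 1/(2π)) with the ℓ^2 sum of its Fourier coefficients: (1/(2π)) ∫_0^{2π} |f|^2 = Σ |c_n|^2.
Compute the left side: (1/(2π)) [∫_0^π 11^2 dx + ∫_π^{2π} (-11)^2 dx] = (1/(2π)) · (121π + 121π) = (121 + 121)/2 = 121.
So Σ_{n ∈ Z} |c_n|^2 = 121.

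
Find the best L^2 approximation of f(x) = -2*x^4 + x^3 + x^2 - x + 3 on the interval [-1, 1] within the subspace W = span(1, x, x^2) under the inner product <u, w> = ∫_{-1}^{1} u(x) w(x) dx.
g(x) = -5*x^2/7 - 2*x/5 + 111/35

The best approximation g ∈ W is the orthogonal projection of f onto W. Writing g = a_0 + a_1 x + a_2 x^2, the coefficients solve the normal equations G · a = b where
  G_{ij} = <φ_i, φ_j> and b_i = <f, φ_i>, with φ_0 = 1, φ_1 = x, φ_2 = x^2.
G =
  [2, 0, 2/3]
  [0, 2/3, 0]
  [2/3, 0, 2/5],
b = (88/15, -4/15, 64/35).
Solving gives a_0 = 111/35, a_1 = -2/5, a_2 = -5/7, so
  g(x) = -5*x^2/7 - 2*x/5 + 111/35.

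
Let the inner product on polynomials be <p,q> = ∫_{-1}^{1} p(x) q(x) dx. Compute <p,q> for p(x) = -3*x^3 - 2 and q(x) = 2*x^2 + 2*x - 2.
<p,q> = 44/15

Expand the product: p(x)·q(x) = -6*x^5 - 6*x^4 + 6*x^3 - 4*x^2 - 4*x + 4.
∫_{-1}^{1} of each monomial x^k gives [2/(k+1) if k even, 0 if k odd]. Integrating term-by-term (or equivalently evaluating the antiderivative F(x) = -x^6 - 6*x^5/5 + 3*x^4/2 - 4*x^3/3 - 2*x^2 + 4*x at the endpoints):
  F(1) − F(−1) = -1/30 − (-89/30) = 44/15.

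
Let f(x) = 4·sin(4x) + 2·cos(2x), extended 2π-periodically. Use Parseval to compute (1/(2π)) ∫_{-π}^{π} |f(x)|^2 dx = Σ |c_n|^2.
Σ |c_n|^2 = 10

Expand |f|^2 and use orthogonality of {sin(nx), cos(mx)} on [-π, π]:
  ∫_{-π}^{π} sin(nx)^2 dx = π, ∫ cos(mx)^2 dx = π, and cross terms integrate to 0.
So ∫_{-π}^{π} f(x)^2 dx = 4^2 · π + 2^2 · π = (16 + 4)π.
Divide by 2π: (16 + 4)/2 = 10.
By Parseval, this equals Σ |c_n|^2.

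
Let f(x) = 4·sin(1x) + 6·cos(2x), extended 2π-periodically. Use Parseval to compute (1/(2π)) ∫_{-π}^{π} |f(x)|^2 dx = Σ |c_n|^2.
Σ |c_n|^2 = 26

Expand |f|^2 and use orthogonality of {sin(nx), cos(mx)} on [-π, π]:
  ∫_{-π}^{π} sin(nx)^2 dx = π, ∫ cos(mx)^2 dx = π, and cross terms integrate to 0.
So ∫_{-π}^{π} f(x)^2 dx = 4^2 · π + 6^2 · π = (16 + 36)π.
Divide by 2π: (16 + 36)/2 = 26.
By Parseval, this equals Σ |c_n|^2.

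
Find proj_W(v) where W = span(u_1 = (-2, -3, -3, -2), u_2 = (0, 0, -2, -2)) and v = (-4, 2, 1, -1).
proj_W(v) = (-4/27, -2/9, -1/27, 1/27)

Set up U = [u_1 | ... | u_2] ∈ R^(4×2). The projector onto W = col(U) is P = U (U^T U)^(-1) U^T.
Compute U^T U =
  [26, 10]
  [10, 8],
and U^T v = (1, 0).
Solve U^T U · c = U^T v for the coefficients: c = (2/27, -5/54). The projection is proj_W(v) = U c.
Check: (v - proj_W(v)) · u_1 = 0  (should be 0).
Check: (v - proj_W(v)) · u_2 = 0  (should be 0).
Result: proj_W(v) = (-4/27, -2/9, -1/27, 1/27).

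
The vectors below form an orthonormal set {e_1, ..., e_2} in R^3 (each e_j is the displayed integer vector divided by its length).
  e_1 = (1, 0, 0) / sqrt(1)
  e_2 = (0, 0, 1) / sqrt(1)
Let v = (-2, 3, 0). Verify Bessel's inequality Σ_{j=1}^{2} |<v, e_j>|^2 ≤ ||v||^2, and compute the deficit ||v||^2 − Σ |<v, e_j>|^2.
Σ |<v, e_j>|^2 = 4; ||v||^2 = 13; deficit = 9

Write each e_j = u_j / sqrt(<u_j, u_j>) where u_j is the displayed integer vector. Then <v, e_j> = <v, u_j> / sqrt(<u_j, u_j>), so |<v, e_j>|^2 = <v, u_j>^2 / <u_j, u_j>.
Coefficients: <v, e_1> = -2/sqrt(1), <v, e_2> = 0/sqrt(1).
Square and sum: Σ |<v, e_j>|^2 = 4.
Compute ||v||^2 = v·v = 13.
Deficit = 13 − 4 = 9 ≥ 0, confirming Bessel's inequality. (The deficit equals ||v − Σ <v,e_j> e_j||^2, the squared distance from v to span{e_j}.)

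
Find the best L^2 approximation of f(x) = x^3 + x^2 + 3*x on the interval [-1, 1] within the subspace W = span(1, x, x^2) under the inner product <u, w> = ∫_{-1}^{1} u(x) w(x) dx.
g(x) = x^2 + 18*x/5

The best approximation g ∈ W is the orthogonal projection of f onto W. Writing g = a_0 + a_1 x + a_2 x^2, the coefficients solve the normal equations G · a = b where
  G_{ij} = <φ_i, φ_j> and b_i = <f, φ_i>, with φ_0 = 1, φ_1 = x, φ_2 = x^2.
G =
  [2, 0, 2/3]
  [0, 2/3, 0]
  [2/3, 0, 2/5],
b = (2/3, 12/5, 2/5).
Solving gives a_0 = 0, a_1 = 18/5, a_2 = 1, so
  g(x) = x^2 + 18*x/5.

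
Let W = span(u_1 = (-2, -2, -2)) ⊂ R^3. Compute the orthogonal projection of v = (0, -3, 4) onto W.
proj_W(v) = (1/3, 1/3, 1/3)

Set up U = [u_1 | ... | u_1] ∈ R^(3×1). The projector onto W = col(U) is P = U (U^T U)^(-1) U^T.
Compute U^T U =
  [12],
and U^T v = (-2).
Solve U^T U · c = U^T v for the coefficients: c = (-1/6). The projection is proj_W(v) = U c.
Check: (v - proj_W(v)) · u_1 = 0  (should be 0).
Result: proj_W(v) = (1/3, 1/3, 1/3).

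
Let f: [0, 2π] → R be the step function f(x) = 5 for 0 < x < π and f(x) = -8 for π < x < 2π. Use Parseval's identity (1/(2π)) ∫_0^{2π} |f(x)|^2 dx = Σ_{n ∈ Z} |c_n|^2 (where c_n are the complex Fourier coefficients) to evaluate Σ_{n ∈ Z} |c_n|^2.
Σ |c_n|^2 = 89/2

Parseval equates the L^2 energy of f (normalised by 1/(2π)) with the ℓ^2 sum of its Fourier coefficients: (1/(2π)) ∫_0^{2π} |f|^2 = Σ |c_n|^2.
Compute the left side: (1/(2π)) [∫_0^π 5^2 dx + ∫_π^{2π} (-8)^2 dx] = (1/(2π)) · (25π + 64π) = (25 + 64)/2 = 89/2.
So Σ_{n ∈ Z} |c_n|^2 = 89/2.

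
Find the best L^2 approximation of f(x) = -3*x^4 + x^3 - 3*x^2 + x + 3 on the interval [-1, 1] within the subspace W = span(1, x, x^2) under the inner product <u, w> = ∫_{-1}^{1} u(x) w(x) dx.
g(x) = -39*x^2/7 + 8*x/5 + 114/35

The best approximation g ∈ W is the orthogonal projection of f onto W. Writing g = a_0 + a_1 x + a_2 x^2, the coefficients solve the normal equations G · a = b where
  G_{ij} = <φ_i, φ_j> and b_i = <f, φ_i>, with φ_0 = 1, φ_1 = x, φ_2 = x^2.
G =
  [2, 0, 2/3]
  [0, 2/3, 0]
  [2/3, 0, 2/5],
b = (14/5, 16/15, -2/35).
Solving gives a_0 = 114/35, a_1 = 8/5, a_2 = -39/7, so
  g(x) = -39*x^2/7 + 8*x/5 + 114/35.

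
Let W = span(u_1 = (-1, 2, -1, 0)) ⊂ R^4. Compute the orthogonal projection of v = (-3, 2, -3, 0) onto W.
proj_W(v) = (-5/3, 10/3, -5/3, 0)

Set up U = [u_1 | ... | u_1] ∈ R^(4×1). The projector onto W = col(U) is P = U (U^T U)^(-1) U^T.
Compute U^T U =
  [6],
and U^T v = (10).
Solve U^T U · c = U^T v for the coefficients: c = (5/3). The projection is proj_W(v) = U c.
Check: (v - proj_W(v)) · u_1 = 0  (should be 0).
Result: proj_W(v) = (-5/3, 10/3, -5/3, 0).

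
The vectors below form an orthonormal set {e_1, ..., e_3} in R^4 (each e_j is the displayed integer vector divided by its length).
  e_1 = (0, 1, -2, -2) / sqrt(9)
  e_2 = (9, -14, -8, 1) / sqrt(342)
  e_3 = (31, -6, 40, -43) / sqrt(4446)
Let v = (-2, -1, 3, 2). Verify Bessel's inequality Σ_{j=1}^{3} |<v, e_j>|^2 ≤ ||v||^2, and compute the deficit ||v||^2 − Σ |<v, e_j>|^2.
Σ |<v, e_j>|^2 = 1817/117; ||v||^2 = 18; deficit = 289/117

Write each e_j = u_j / sqrt(<u_j, u_j>) where u_j is the displayed integer vector. Then <v, e_j> = <v, u_j> / sqrt(<u_j, u_j>), so |<v, e_j>|^2 = <v, u_j>^2 / <u_j, u_j>.
Coefficients: <v, e_1> = -11/sqrt(9), <v, e_2> = -26/sqrt(342), <v, e_3> = -22/sqrt(4446).
Square and sum: Σ |<v, e_j>|^2 = 1817/117.
Compute ||v||^2 = v·v = 18.
Deficit = 18 − 1817/117 = 289/117 ≥ 0, confirming Bessel's inequality. (The deficit equals ||v − Σ <v,e_j> e_j||^2, the squared distance from v to span{e_j}.)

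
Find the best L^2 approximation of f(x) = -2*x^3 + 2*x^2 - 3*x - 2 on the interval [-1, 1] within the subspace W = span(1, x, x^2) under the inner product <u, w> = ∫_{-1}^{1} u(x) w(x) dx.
g(x) = 2*x^2 - 21*x/5 - 2

The best approximation g ∈ W is the orthogonal projection of f onto W. Writing g = a_0 + a_1 x + a_2 x^2, the coefficients solve the normal equations G · a = b where
  G_{ij} = <φ_i, φ_j> and b_i = <f, φ_i>, with φ_0 = 1, φ_1 = x, φ_2 = x^2.
G =
  [2, 0, 2/3]
  [0, 2/3, 0]
  [2/3, 0, 2/5],
b = (-8/3, -14/5, -8/15).
Solving gives a_0 = -2, a_1 = -21/5, a_2 = 2, so
  g(x) = 2*x^2 - 21*x/5 - 2.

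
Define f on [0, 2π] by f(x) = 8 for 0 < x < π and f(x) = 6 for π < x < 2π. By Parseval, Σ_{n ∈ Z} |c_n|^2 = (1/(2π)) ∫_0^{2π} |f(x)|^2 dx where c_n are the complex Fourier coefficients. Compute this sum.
Σ |c_n|^2 = 50

Parseval equates the L^2 energy of f (normalised by 1/(2π)) with the ℓ^2 sum of its Fourier coefficients: (1/(2π)) ∫_0^{2π} |f|^2 = Σ |c_n|^2.
Compute the left side: (1/(2π)) [∫_0^π 8^2 dx + ∫_π^{2π} 6^2 dx] = (1/(2π)) · (64π + 36π) = (64 + 36)/2 = 50.
So Σ_{n ∈ Z} |c_n|^2 = 50.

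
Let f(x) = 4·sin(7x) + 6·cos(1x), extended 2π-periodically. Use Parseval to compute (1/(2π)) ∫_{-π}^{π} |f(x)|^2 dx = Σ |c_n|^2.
Σ |c_n|^2 = 26

Expand |f|^2 and use orthogonality of {sin(nx), cos(mx)} on [-π, π]:
  ∫_{-π}^{π} sin(nx)^2 dx = π, ∫ cos(mx)^2 dx = π, and cross terms integrate to 0.
So ∫_{-π}^{π} f(x)^2 dx = 4^2 · π + 6^2 · π = (16 + 36)π.
Divide by 2π: (16 + 36)/2 = 26.
By Parseval, this equals Σ |c_n|^2.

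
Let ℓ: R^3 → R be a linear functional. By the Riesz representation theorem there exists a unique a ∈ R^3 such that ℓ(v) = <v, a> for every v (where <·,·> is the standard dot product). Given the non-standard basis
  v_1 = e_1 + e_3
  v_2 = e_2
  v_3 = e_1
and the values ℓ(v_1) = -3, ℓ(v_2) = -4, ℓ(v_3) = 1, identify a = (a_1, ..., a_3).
a = (1, -4, -4)

Write a = (a_1, ..., a_3) in the standard basis. For each basis vector v_i, ℓ(v_i) = <v_i, a> is a linear equation in the a_j's. Collect the n equations into a matrix system V a = ℓ, where row i of V is v_i (expressed in the standard basis). Since V is invertible (lower-triangular with 1s on the diagonal, up to permutation), solve by back-substitution:
  V =
[[1, 0, 1],
 [0, 1, 0],
 [1, 0, 0]]
  V a = (-3, -4, 1)
Solving gives a = (1, -4, -4).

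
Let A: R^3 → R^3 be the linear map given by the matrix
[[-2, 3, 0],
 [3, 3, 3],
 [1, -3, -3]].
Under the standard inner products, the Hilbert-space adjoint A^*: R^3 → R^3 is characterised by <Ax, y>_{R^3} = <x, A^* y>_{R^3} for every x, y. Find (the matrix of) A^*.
A^* = A^T =
[[-2, 3, 1],
 [3, 3, -3],
 [0, 3, -3]]

For real matrices with standard dot products, the defining identity <Ax, y> = <x, A^* y> gives (Ax)^T y = x^T (A^*) y, i.e. x^T A^T y = x^T (A^*) y. Since this holds for all x, y, we must have A^* = A^T. Therefore
A^* =
[[-2, 3, 1],
 [3, 3, -3],
 [0, 3, -3]].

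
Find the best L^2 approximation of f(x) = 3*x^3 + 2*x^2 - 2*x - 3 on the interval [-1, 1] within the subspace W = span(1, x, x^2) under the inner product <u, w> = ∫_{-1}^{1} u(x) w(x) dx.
g(x) = 2*x^2 - x/5 - 3

The best approximation g ∈ W is the orthogonal projection of f onto W. Writing g = a_0 + a_1 x + a_2 x^2, the coefficients solve the normal equations G · a = b where
  G_{ij} = <φ_i, φ_j> and b_i = <f, φ_i>, with φ_0 = 1, φ_1 = x, φ_2 = x^2.
G =
  [2, 0, 2/3]
  [0, 2/3, 0]
  [2/3, 0, 2/5],
b = (-14/3, -2/15, -6/5).
Solving gives a_0 = -3, a_1 = -1/5, a_2 = 2, so
  g(x) = 2*x^2 - x/5 - 3.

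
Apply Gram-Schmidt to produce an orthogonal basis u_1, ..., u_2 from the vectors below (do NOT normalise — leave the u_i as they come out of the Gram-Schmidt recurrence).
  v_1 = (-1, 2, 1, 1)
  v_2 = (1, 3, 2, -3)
Orthogonal basis:
  u_1 = (-1, 2, 1, 1)
  u_2 = (11/7, 13/7, 10/7, -25/7)

Apply the Gram-Schmidt recurrence
  u_1 = v_1
  u_i = v_i − Σ_{j<i} ((v_i · u_j) / (u_j · u_j)) · u_j.

Step by step this gives:
  u_1 = (-1, 2, 1, 1)
  u_2 = (11/7, 13/7, 10/7, -25/7)

Orthogonality check:
  u_2 · u_1 = 0 (should be 0)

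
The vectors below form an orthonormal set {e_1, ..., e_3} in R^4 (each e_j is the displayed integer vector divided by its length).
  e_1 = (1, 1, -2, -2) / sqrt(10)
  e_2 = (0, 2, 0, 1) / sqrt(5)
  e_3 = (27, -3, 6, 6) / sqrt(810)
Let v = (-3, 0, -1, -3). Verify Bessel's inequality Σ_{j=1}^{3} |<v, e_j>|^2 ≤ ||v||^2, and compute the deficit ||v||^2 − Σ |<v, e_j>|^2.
Σ |<v, e_j>|^2 = 806/45; ||v||^2 = 19; deficit = 49/45

Write each e_j = u_j / sqrt(<u_j, u_j>) where u_j is the displayed integer vector. Then <v, e_j> = <v, u_j> / sqrt(<u_j, u_j>), so |<v, e_j>|^2 = <v, u_j>^2 / <u_j, u_j>.
Coefficients: <v, e_1> = 5/sqrt(10), <v, e_2> = -3/sqrt(5), <v, e_3> = -105/sqrt(810).
Square and sum: Σ |<v, e_j>|^2 = 806/45.
Compute ||v||^2 = v·v = 19.
Deficit = 19 − 806/45 = 49/45 ≥ 0, confirming Bessel's inequality. (The deficit equals ||v − Σ <v,e_j> e_j||^2, the squared distance from v to span{e_j}.)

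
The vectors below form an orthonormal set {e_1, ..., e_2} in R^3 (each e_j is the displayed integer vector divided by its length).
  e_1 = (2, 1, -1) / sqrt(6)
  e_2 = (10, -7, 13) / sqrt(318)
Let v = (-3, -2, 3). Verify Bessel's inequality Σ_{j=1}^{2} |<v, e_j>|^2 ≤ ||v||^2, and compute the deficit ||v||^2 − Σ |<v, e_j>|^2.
Σ |<v, e_j>|^2 = 1157/53; ||v||^2 = 22; deficit = 9/53

Write each e_j = u_j / sqrt(<u_j, u_j>) where u_j is the displayed integer vector. Then <v, e_j> = <v, u_j> / sqrt(<u_j, u_j>), so |<v, e_j>|^2 = <v, u_j>^2 / <u_j, u_j>.
Coefficients: <v, e_1> = -11/sqrt(6), <v, e_2> = 23/sqrt(318).
Square and sum: Σ |<v, e_j>|^2 = 1157/53.
Compute ||v||^2 = v·v = 22.
Deficit = 22 − 1157/53 = 9/53 ≥ 0, confirming Bessel's inequality. (The deficit equals ||v − Σ <v,e_j> e_j||^2, the squared distance from v to span{e_j}.)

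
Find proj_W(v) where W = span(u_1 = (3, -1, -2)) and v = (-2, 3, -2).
proj_W(v) = (-15/14, 5/14, 5/7)

Set up U = [u_1 | ... | u_1] ∈ R^(3×1). The projector onto W = col(U) is P = U (U^T U)^(-1) U^T.
Compute U^T U =
  [14],
and U^T v = (-5).
Solve U^T U · c = U^T v for the coefficients: c = (-5/14). The projection is proj_W(v) = U c.
Check: (v - proj_W(v)) · u_1 = 0  (should be 0).
Result: proj_W(v) = (-15/14, 5/14, 5/7).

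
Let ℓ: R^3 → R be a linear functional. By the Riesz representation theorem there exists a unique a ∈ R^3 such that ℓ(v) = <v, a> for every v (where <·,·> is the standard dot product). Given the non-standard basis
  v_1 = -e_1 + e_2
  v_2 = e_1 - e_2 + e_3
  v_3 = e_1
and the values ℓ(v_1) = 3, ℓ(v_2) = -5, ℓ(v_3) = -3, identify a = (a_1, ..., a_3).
a = (-3, 0, -2)

Write a = (a_1, ..., a_3) in the standard basis. For each basis vector v_i, ℓ(v_i) = <v_i, a> is a linear equation in the a_j's. Collect the n equations into a matrix system V a = ℓ, where row i of V is v_i (expressed in the standard basis). Since V is invertible (lower-triangular with 1s on the diagonal, up to permutation), solve by back-substitution:
  V =
[[-1, 1, 0],
 [1, -1, 1],
 [1, 0, 0]]
  V a = (3, -5, -3)
Solving gives a = (-3, 0, -2).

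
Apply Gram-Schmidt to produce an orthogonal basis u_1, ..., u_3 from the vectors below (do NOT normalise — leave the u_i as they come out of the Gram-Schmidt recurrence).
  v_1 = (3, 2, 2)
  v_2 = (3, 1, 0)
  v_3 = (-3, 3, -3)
Orthogonal basis:
  u_1 = (3, 2, 2)
  u_2 = (18/17, -5/17, -22/17)
  u_3 = (-66/49, 198/49, -99/49)

Apply the Gram-Schmidt recurrence
  u_1 = v_1
  u_i = v_i − Σ_{j<i} ((v_i · u_j) / (u_j · u_j)) · u_j.

Step by step this gives:
  u_1 = (3, 2, 2)
  u_2 = (18/17, -5/17, -22/17)
  u_3 = (-66/49, 198/49, -99/49)

Orthogonality check:
  u_2 · u_1 = 0 (should be 0)
  u_3 · u_1 = 0 (should be 0)
  u_3 · u_2 = 0 (should be 0)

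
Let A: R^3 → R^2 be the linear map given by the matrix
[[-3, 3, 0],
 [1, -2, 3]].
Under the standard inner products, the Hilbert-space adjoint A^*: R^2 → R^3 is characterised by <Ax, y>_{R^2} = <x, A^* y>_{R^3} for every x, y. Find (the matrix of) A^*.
A^* = A^T =
[[-3, 1],
 [3, -2],
 [0, 3]]

For real matrices with standard dot products, the defining identity <Ax, y> = <x, A^* y> gives (Ax)^T y = x^T (A^*) y, i.e. x^T A^T y = x^T (A^*) y. Since this holds for all x, y, we must have A^* = A^T. Therefore
A^* =
[[-3, 1],
 [3, -2],
 [0, 3]].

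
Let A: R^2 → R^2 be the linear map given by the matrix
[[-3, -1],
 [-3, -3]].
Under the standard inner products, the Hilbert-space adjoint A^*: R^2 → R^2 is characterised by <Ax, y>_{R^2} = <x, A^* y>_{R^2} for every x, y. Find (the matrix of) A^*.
A^* = A^T =
[[-3, -3],
 [-1, -3]]

For real matrices with standard dot products, the defining identity <Ax, y> = <x, A^* y> gives (Ax)^T y = x^T (A^*) y, i.e. x^T A^T y = x^T (A^*) y. Since this holds for all x, y, we must have A^* = A^T. Therefore
A^* =
[[-3, -3],
 [-1, -3]].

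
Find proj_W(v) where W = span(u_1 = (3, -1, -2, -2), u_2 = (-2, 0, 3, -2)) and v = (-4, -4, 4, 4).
proj_W(v) = (-492/121, 156/121, 348/121, 288/121)

Set up U = [u_1 | ... | u_2] ∈ R^(4×2). The projector onto W = col(U) is P = U (U^T U)^(-1) U^T.
Compute U^T U =
  [18, -8]
  [-8, 17],
and U^T v = (-24, 12).
Solve U^T U · c = U^T v for the coefficients: c = (-156/121, 12/121). The projection is proj_W(v) = U c.
Check: (v - proj_W(v)) · u_1 = 0  (should be 0).
Check: (v - proj_W(v)) · u_2 = 0  (should be 0).
Result: proj_W(v) = (-492/121, 156/121, 348/121, 288/121).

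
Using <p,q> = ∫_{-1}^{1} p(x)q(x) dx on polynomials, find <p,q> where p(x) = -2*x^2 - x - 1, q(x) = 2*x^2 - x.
<p,q> = -34/15

Expand the product: p(x)·q(x) = -4*x^4 - x^2 + x.
∫_{-1}^{1} of each monomial x^k gives [2/(k+1) if k even, 0 if k odd]. Integrating term-by-term (or equivalently evaluating the antiderivative F(x) = -4*x^5/5 - x^3/3 + x^2/2 at the endpoints):
  F(1) − F(−1) = -19/30 − (49/30) = -34/15.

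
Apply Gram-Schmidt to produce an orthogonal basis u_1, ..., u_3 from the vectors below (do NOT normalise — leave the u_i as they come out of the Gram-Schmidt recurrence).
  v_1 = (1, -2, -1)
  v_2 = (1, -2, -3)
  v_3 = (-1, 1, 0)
Orthogonal basis:
  u_1 = (1, -2, -1)
  u_2 = (-1/3, 2/3, -5/3)
  u_3 = (-2/5, -1/5, 0)

Apply the Gram-Schmidt recurrence
  u_1 = v_1
  u_i = v_i − Σ_{j<i} ((v_i · u_j) / (u_j · u_j)) · u_j.

Step by step this gives:
  u_1 = (1, -2, -1)
  u_2 = (-1/3, 2/3, -5/3)
  u_3 = (-2/5, -1/5, 0)

Orthogonality check:
  u_2 · u_1 = 0 (should be 0)
  u_3 · u_1 = 0 (should be 0)
  u_3 · u_2 = 0 (should be 0)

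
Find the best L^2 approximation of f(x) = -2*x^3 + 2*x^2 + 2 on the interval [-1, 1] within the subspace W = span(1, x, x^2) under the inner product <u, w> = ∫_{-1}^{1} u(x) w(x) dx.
g(x) = 2*x^2 - 6*x/5 + 2

The best approximation g ∈ W is the orthogonal projection of f onto W. Writing g = a_0 + a_1 x + a_2 x^2, the coefficients solve the normal equations G · a = b where
  G_{ij} = <φ_i, φ_j> and b_i = <f, φ_i>, with φ_0 = 1, φ_1 = x, φ_2 = x^2.
G =
  [2, 0, 2/3]
  [0, 2/3, 0]
  [2/3, 0, 2/5],
b = (16/3, -4/5, 32/15).
Solving gives a_0 = 2, a_1 = -6/5, a_2 = 2, so
  g(x) = 2*x^2 - 6*x/5 + 2.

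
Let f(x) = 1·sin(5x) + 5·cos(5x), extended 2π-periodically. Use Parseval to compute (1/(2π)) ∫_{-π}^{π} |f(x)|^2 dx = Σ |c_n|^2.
Σ |c_n|^2 = 13

Expand |f|^2 and use orthogonality of {sin(nx), cos(mx)} on [-π, π]:
  ∫_{-π}^{π} sin(nx)^2 dx = π, ∫ cos(mx)^2 dx = π, and cross terms integrate to 0.
So ∫_{-π}^{π} f(x)^2 dx = 1^2 · π + 5^2 · π = (1 + 25)π.
Divide by 2π: (1 + 25)/2 = 13.
By Parseval, this equals Σ |c_n|^2.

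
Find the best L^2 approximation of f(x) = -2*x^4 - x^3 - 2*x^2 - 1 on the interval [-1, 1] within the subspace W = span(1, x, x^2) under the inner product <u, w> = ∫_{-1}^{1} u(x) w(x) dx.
g(x) = -26*x^2/7 - 3*x/5 - 29/35

The best approximation g ∈ W is the orthogonal projection of f onto W. Writing g = a_0 + a_1 x + a_2 x^2, the coefficients solve the normal equations G · a = b where
  G_{ij} = <φ_i, φ_j> and b_i = <f, φ_i>, with φ_0 = 1, φ_1 = x, φ_2 = x^2.
G =
  [2, 0, 2/3]
  [0, 2/3, 0]
  [2/3, 0, 2/5],
b = (-62/15, -2/5, -214/105).
Solving gives a_0 = -29/35, a_1 = -3/5, a_2 = -26/7, so
  g(x) = -26*x^2/7 - 3*x/5 - 29/35.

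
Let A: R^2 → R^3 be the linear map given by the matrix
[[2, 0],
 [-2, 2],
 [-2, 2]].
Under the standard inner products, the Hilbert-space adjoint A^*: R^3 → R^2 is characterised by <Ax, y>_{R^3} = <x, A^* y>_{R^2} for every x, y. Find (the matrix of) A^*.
A^* = A^T =
[[2, -2, -2],
 [0, 2, 2]]

For real matrices with standard dot products, the defining identity <Ax, y> = <x, A^* y> gives (Ax)^T y = x^T (A^*) y, i.e. x^T A^T y = x^T (A^*) y. Since this holds for all x, y, we must have A^* = A^T. Therefore
A^* =
[[2, -2, -2],
 [0, 2, 2]].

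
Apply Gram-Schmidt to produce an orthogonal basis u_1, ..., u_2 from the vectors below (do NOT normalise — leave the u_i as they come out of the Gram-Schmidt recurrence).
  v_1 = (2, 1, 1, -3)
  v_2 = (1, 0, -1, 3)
Orthogonal basis:
  u_1 = (2, 1, 1, -3)
  u_2 = (31/15, 8/15, -7/15, 7/5)

Apply the Gram-Schmidt recurrence
  u_1 = v_1
  u_i = v_i − Σ_{j<i} ((v_i · u_j) / (u_j · u_j)) · u_j.

Step by step this gives:
  u_1 = (2, 1, 1, -3)
  u_2 = (31/15, 8/15, -7/15, 7/5)

Orthogonality check:
  u_2 · u_1 = 0 (should be 0)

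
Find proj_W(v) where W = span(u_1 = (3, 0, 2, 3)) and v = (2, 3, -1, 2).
proj_W(v) = (15/11, 0, 10/11, 15/11)

Set up U = [u_1 | ... | u_1] ∈ R^(4×1). The projector onto W = col(U) is P = U (U^T U)^(-1) U^T.
Compute U^T U =
  [22],
and U^T v = (10).
Solve U^T U · c = U^T v for the coefficients: c = (5/11). The projection is proj_W(v) = U c.
Check: (v - proj_W(v)) · u_1 = 0  (should be 0).
Result: proj_W(v) = (15/11, 0, 10/11, 15/11).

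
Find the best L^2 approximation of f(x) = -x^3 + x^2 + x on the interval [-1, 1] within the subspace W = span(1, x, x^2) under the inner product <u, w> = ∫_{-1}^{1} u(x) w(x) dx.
g(x) = x^2 + 2*x/5

The best approximation g ∈ W is the orthogonal projection of f onto W. Writing g = a_0 + a_1 x + a_2 x^2, the coefficients solve the normal equations G · a = b where
  G_{ij} = <φ_i, φ_j> and b_i = <f, φ_i>, with φ_0 = 1, φ_1 = x, φ_2 = x^2.
G =
  [2, 0, 2/3]
  [0, 2/3, 0]
  [2/3, 0, 2/5],
b = (2/3, 4/15, 2/5).
Solving gives a_0 = 0, a_1 = 2/5, a_2 = 1, so
  g(x) = x^2 + 2*x/5.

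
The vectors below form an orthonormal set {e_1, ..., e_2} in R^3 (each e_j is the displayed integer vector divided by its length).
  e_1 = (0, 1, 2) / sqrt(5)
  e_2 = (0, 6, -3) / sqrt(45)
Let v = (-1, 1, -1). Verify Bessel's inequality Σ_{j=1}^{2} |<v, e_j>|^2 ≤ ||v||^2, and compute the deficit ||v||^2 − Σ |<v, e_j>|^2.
Σ |<v, e_j>|^2 = 2; ||v||^2 = 3; deficit = 1

Write each e_j = u_j / sqrt(<u_j, u_j>) where u_j is the displayed integer vector. Then <v, e_j> = <v, u_j> / sqrt(<u_j, u_j>), so |<v, e_j>|^2 = <v, u_j>^2 / <u_j, u_j>.
Coefficients: <v, e_1> = -1/sqrt(5), <v, e_2> = 9/sqrt(45).
Square and sum: Σ |<v, e_j>|^2 = 2.
Compute ||v||^2 = v·v = 3.
Deficit = 3 − 2 = 1 ≥ 0, confirming Bessel's inequality. (The deficit equals ||v − Σ <v,e_j> e_j||^2, the squared distance from v to span{e_j}.)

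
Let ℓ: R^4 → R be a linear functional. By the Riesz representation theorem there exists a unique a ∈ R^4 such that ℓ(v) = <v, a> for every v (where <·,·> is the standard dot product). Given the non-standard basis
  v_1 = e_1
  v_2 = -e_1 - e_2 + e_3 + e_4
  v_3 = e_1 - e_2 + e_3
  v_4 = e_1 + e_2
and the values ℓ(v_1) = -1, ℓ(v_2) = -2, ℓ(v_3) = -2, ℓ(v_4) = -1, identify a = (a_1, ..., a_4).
a = (-1, 0, -1, -2)

Write a = (a_1, ..., a_4) in the standard basis. For each basis vector v_i, ℓ(v_i) = <v_i, a> is a linear equation in the a_j's. Collect the n equations into a matrix system V a = ℓ, where row i of V is v_i (expressed in the standard basis). Since V is invertible (lower-triangular with 1s on the diagonal, up to permutation), solve by back-substitution:
  V =
[[1, 0, 0, 0],
 [-1, -1, 1, 1],
 [1, -1, 1, 0],
 [1, 1, 0, 0]]
  V a = (-1, -2, -2, -1)
Solving gives a = (-1, 0, -1, -2).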